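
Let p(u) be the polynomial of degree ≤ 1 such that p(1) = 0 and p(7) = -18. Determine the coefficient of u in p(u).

-3

Write p(u) = au + b. Substituting each data point gives a linear system:
  a + b = 0
  7a + b = -18
Solving the system yields a = -3, b = 3.
So p(u) = -3u + 3.
The leading coefficient is -3.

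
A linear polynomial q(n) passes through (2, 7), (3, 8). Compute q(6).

11

Using the Lagrange interpolation formula with nodes 2, 3:
  L_0(n) = (n - 3) / -1
  L_1(n) = (n - 2) / 1
Then q(n) = 7·L_0(n) + 8·L_1(n).
Expanding and collecting terms gives q(n) = n + 5.
Evaluating at n = 6: q(6) = 11.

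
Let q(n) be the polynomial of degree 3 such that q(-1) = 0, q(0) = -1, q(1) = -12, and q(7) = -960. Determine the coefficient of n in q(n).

-4

Write q(n) = an^3 + bn^2 + cn + d. Substituting each data point gives a linear system:
  -a + b - c + d = 0
  d = -1
  a + b + c + d = -12
  343a + 49b + 7c + d = -960
Solving the system yields a = -2, b = -5, c = -4, d = -1.
So q(n) = -2n^3 - 5n^2 - 4n - 1.
The coefficient of n is -4.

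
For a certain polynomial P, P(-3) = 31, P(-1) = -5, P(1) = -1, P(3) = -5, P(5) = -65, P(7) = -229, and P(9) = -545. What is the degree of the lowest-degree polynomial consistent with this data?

3

Forward differences of the values at u = -3, -1, 1, 3, 5, 7, 9:
  P  : 31  -5  -1  -5  -65  -229  -545
  Δ  : -36  4  -4  -60  -164  -316
  Δ^2: 40  -8  -56  -104  -152
  Δ^3: -48  -48  -48  -48
  Δ^4: 0  0  0
  Δ^5: 0  0
  Δ^6: 0
The third differences are constant (-48) and nonzero, while all higher differences vanish, so the minimal degree is 3.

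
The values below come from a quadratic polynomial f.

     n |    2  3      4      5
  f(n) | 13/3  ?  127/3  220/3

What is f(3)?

The 3 known points determine the degree-2 polynomial uniquely.
Write f(n) = an^2 + bn + c. Substituting each data point gives a linear system:
  4a + 2b + c = 13/3
  16a + 4b + c = 127/3
  25a + 5b + c = 220/3
Solving the system yields a = 4, b = -5, c = -5/3.
So f(n) = 4n^2 - 5n - 5/3.
Then f(3) = 58/3.

58/3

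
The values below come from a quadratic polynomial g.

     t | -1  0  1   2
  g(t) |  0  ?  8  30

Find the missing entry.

On equispaced nodes a degree-2 polynomial has vanishing third forward difference, so
  - g(-1) + 3·g(0) - 3·g(1) + g(2) = 0.
Substituting the known values and solving for g(0):
  3·g(0) = -6
  g(0) = -2.

-2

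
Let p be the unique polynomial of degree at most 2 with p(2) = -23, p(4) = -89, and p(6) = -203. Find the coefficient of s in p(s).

3

Write p(s) = as^2 + bs + c. Substituting each data point gives a linear system:
  4a + 2b + c = -23
  16a + 4b + c = -89
  36a + 6b + c = -203
Solving the system yields a = -6, b = 3, c = -5.
So p(s) = -6s^2 + 3s - 5.
The coefficient of s is 3.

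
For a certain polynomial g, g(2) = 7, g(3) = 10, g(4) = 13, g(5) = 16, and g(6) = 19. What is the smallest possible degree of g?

1

Forward differences of the values at n = 2, 3, 4, 5, 6:
  g  : 7  10  13  16  19
  Δ  : 3  3  3  3
  Δ^2: 0  0  0
  Δ^3: 0  0
  Δ^4: 0
The first differences are constant (3) and nonzero, while all higher differences vanish, so the minimal degree is 1.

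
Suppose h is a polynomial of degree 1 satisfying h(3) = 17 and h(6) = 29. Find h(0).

5

Using the Lagrange interpolation formula with nodes 3, 6:
  L_0(s) = (s - 6) / -3
  L_1(s) = (s - 3) / 3
Then h(s) = 17·L_0(s) + 29·L_1(s).
Expanding and collecting terms gives h(s) = 4s + 5.
Evaluating at s = 0: h(0) = 5.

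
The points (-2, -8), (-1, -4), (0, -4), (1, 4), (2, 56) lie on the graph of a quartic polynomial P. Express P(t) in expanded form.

Write P(t) = at^4 + bt^3 + ct^2 + dt + e. Substituting each data point gives a linear system:
  16a - 8b + 4c - 2d + e = -8
  a - b + c - d + e = -4
  e = -4
  a + b + c + d + e = 4
  16a + 8b + 4c + 2d + e = 56
Solving the system yields a = 1, b = 4, c = 3, d = 0, e = -4.
So P(t) = t^4 + 4t^3 + 3t^2 - 4.
Check: P(0) = -4. ✓

P(t) = t^4 + 4t^3 + 3t^2 - 4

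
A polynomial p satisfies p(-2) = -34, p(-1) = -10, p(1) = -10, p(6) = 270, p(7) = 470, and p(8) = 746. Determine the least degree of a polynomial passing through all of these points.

3

Divided differences on the nodes -2, -1, 1, 6, 7, 8:
  order 0: -34  -10  -10  270  470  746
  order 1: 24  0  56  200  276
  order 2: -8  8  24  38
  order 3: 2  2  2
  order 4: 0  0
  order 5: 0
The order-3 divided differences are all 2 (nonzero) and every higher order vanishes, so the data lies on a polynomial of degree exactly 3.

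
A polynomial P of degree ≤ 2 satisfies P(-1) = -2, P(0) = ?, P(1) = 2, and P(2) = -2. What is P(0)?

2

On equispaced nodes a degree-2 polynomial has vanishing third forward difference, so
  - P(-1) + 3·P(0) - 3·P(1) + P(2) = 0.
Substituting the known values and solving for P(0):
  3·P(0) = 6
  P(0) = 2.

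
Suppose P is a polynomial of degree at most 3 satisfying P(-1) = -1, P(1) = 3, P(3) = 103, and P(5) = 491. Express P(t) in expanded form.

Write P(t) = at^3 + bt^2 + ct + d. Substituting each data point gives a linear system:
  -a + b - c + d = -1
  a + b + c + d = 3
  27a + 9b + 3c + d = 103
  125a + 25b + 5c + d = 491
Solving the system yields a = 4, b = 0, c = -2, d = 1.
So P(t) = 4t³ - 2t + 1.
Check: P(5) = 491. ✓

P(t) = 4t^3 - 2t + 1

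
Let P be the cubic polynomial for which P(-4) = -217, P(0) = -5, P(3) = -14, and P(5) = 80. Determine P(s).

P(s) = 2s^3 - 6s^2 - 3s - 5

Write P(s) = as^3 + bs^2 + cs + d. Substituting each data point gives a linear system:
  -64a + 16b - 4c + d = -217
  d = -5
  27a + 9b + 3c + d = -14
  125a + 25b + 5c + d = 80
Solving the system yields a = 2, b = -6, c = -3, d = -5.
So P(s) = 2s^3 - 6s^2 - 3s - 5.
Check: P(5) = 80. ✓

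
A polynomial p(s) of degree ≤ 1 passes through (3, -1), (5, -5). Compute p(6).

-7

Write p(s) = as + b. Substituting each data point gives a linear system:
  3a + b = -1
  5a + b = -5
Solving the system yields a = -2, b = 5.
So p(s) = -2s + 5.
Then p(6) = -7.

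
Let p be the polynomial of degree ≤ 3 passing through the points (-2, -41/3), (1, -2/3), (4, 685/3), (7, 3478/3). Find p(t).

p(t) = 3t^3 + 3t^2 - (5/3)t - 5

Write p(t) = at^3 + bt^2 + ct + d. Substituting each data point gives a linear system:
  -8a + 4b - 2c + d = -41/3
  a + b + c + d = -2/3
  64a + 16b + 4c + d = 685/3
  343a + 49b + 7c + d = 3478/3
Solving the system yields a = 3, b = 3, c = -5/3, d = -5.
So p(t) = 3t³ + 3t² - (5/3)t - 5.
Check: p(1) = -2/3. ✓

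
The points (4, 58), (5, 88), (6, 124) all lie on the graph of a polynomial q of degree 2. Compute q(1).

Using the Lagrange interpolation formula with nodes 4, 5, 6:
  L_0(x) = (x - 5)(x - 6) / 2
  L_1(x) = (x - 4)(x - 6) / -1
  L_2(x) = (x - 4)(x - 5) / 2
Then q(x) = 58·L_0(x) + 88·L_1(x) + 124·L_2(x).
Expanding and collecting terms gives q(x) = 3x² + 3x - 2.
Evaluating at x = 1: q(1) = 4.

4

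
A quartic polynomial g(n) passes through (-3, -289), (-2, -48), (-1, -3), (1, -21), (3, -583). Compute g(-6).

Using the Lagrange interpolation formula with nodes -3, -2, -1, 1, 3:
  L_0(n) = (n + 2)(n + 1)(n - 1)(n - 3) / 48
  L_1(n) = (n + 3)(n + 1)(n - 1)(n - 3) / -15
  L_2(n) = (n + 3)(n + 2)(n - 1)(n - 3) / 16
  L_3(n) = (n + 3)(n + 2)(n + 1)(n - 3) / -48
  L_4(n) = (n + 3)(n + 2)(n + 1)(n - 1) / 240
Then g(n) = -289·L_0(n) - 48·L_1(n) - 3·L_2(n) - 21·L_3(n) - 583·L_4(n).
Expanding and collecting terms gives g(n) = -5n⁴ - 5n³ - 3n² - 4n - 4.
Evaluating at n = -6: g(-6) = -5488.

-5488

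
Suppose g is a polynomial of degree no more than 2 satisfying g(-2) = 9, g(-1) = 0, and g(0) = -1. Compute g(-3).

26

Forward differences of the values at n = -2, -1, 0:
  g  : 9  0  -1
  Δ  : -9  -1
  Δ^2: 8
The second differences are constant, confirming degree 2.
Interpolating (Newton forward form) and evaluating at n = -3 gives g(-3) = 26.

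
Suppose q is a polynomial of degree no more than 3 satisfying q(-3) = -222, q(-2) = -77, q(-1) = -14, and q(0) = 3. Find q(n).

Write q(n) = an^3 + bn^2 + cn + d. Substituting each data point gives a linear system:
  -27a + 9b - 3c + d = -222
  -8a + 4b - 2c + d = -77
  -a + b - c + d = -14
  d = 3
Solving the system yields a = 6, b = -5, c = 6, d = 3.
So q(n) = 6n^3 - 5n^2 + 6n + 3.
Check: q(-1) = -14. ✓

q(n) = 6n^3 - 5n^2 + 6n + 3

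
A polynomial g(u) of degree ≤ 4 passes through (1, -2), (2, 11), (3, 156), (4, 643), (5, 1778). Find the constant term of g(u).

3

Write g(u) = au^4 + bu^3 + cu^2 + du + e. Substituting each data point gives a linear system:
  a + b + c + d + e = -2
  16a + 8b + 4c + 2d + e = 11
  81a + 27b + 9c + 3d + e = 156
  256a + 64b + 16c + 4d + e = 643
  625a + 125b + 25c + 5d + e = 1778
Solving the system yields a = 4, b = -5, c = -4, d = 0, e = 3.
So g(u) = 4u^4 - 5u^3 - 4u^2 + 3.
The constant term is 3.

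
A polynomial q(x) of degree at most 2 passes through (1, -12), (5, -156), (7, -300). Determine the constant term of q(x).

-6

Write q(x) = ax^2 + bx + c. Substituting each data point gives a linear system:
  a + b + c = -12
  25a + 5b + c = -156
  49a + 7b + c = -300
Solving the system yields a = -6, b = 0, c = -6.
So q(x) = -6x^2 - 6.
The constant term is -6.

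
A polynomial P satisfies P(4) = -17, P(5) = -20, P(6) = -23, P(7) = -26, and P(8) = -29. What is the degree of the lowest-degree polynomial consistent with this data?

1

Forward differences of the values at s = 4, 5, 6, 7, 8:
  P  : -17  -20  -23  -26  -29
  Δ  : -3  -3  -3  -3
  Δ^2: 0  0  0
  Δ^3: 0  0
  Δ^4: 0
The first differences are constant (-3) and nonzero, while all higher differences vanish, so the minimal degree is 1.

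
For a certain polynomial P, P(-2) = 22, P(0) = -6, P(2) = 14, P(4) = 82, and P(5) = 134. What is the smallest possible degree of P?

2

Divided differences on the nodes -2, 0, 2, 4, 5:
  order 0: 22  -6  14  82  134
  order 1: -14  10  34  52
  order 2: 6  6  6
  order 3: 0  0
  order 4: 0
The order-2 divided differences are all 6 (nonzero) and every higher order vanishes, so the data lies on a polynomial of degree exactly 2.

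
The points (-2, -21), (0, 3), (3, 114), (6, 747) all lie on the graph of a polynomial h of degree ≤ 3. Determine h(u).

Using the Lagrange interpolation formula with nodes -2, 0, 3, 6:
  L_0(u) = u(u - 3)(u - 6) / -80
  L_1(u) = (u + 2)(u - 3)(u - 6) / 36
  L_2(u) = (u + 2)u(u - 6) / -45
  L_3(u) = (u + 2)u(u - 3) / 144
Then h(u) = -21·L_0(u) + 3·L_1(u) + 114·L_2(u) + 747·L_3(u).
Expanding and collecting terms gives h(u) = 3u³ + 2u² + 4u + 3.
Check: h(3) = 114. ✓

h(u) = 3u^3 + 2u^2 + 4u + 3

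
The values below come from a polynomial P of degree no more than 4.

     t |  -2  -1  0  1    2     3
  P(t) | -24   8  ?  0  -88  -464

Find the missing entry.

4

The 5 known points determine the degree-4 polynomial uniquely.
Write P(t) = at^4 + bt^3 + ct^2 + dt + e. Substituting each data point gives a linear system:
  16a - 8b + 4c - 2d + e = -24
  a - b + c - d + e = 8
  a + b + c + d + e = 0
  16a + 8b + 4c + 2d + e = -88
  81a + 27b + 9c + 3d + e = -464
Solving the system yields a = -5, b = -4, c = 5, d = 0, e = 4.
So P(t) = -5t^4 - 4t^3 + 5t^2 + 4.
Then P(0) = 4.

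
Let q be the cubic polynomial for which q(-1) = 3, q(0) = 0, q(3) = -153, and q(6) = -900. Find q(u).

Write q(u) = au^3 + bu^2 + cu + d. Substituting each data point gives a linear system:
  -a + b - c + d = 3
  d = 0
  27a + 9b + 3c + d = -153
  216a + 36b + 6c + d = -900
Solving the system yields a = -3, b = -6, c = -6, d = 0.
So q(u) = -3u^3 - 6u^2 - 6u.
Check: q(-1) = 3. ✓

q(u) = -3u^3 - 6u^2 - 6u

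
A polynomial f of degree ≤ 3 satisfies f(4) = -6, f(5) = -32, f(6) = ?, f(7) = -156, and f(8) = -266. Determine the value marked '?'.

On equispaced nodes a degree-3 polynomial has vanishing fourth forward difference, so
  f(4) - 4·f(5) + 6·f(6) - 4·f(7) + f(8) = 0.
Substituting the known values and solving for f(6):
  6·f(6) = -480
  f(6) = -80.

-80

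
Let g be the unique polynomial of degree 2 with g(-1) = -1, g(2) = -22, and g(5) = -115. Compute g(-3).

-27

Using the Lagrange interpolation formula with nodes -1, 2, 5:
  L_0(x) = (x - 2)(x - 5) / 18
  L_1(x) = (x + 1)(x - 5) / -9
  L_2(x) = (x + 1)(x - 2) / 18
Then g(x) = -1·L_0(x) - 22·L_1(x) - 115·L_2(x).
Expanding and collecting terms gives g(x) = -4x² - 3x.
Evaluating at x = -3: g(-3) = -27.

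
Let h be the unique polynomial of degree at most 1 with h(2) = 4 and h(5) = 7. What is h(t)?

h(t) = t + 2

Using the Lagrange interpolation formula with nodes 2, 5:
  L_0(t) = (t - 5) / -3
  L_1(t) = (t - 2) / 3
Then h(t) = 4·L_0(t) + 7·L_1(t).
Expanding and collecting terms gives h(t) = t + 2.
Check: h(5) = 7. ✓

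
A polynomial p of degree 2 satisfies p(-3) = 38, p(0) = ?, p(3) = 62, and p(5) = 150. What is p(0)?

5

The 3 known points determine the degree-2 polynomial uniquely.
Write p(t) = at^2 + bt + c. Substituting each data point gives a linear system:
  9a - 3b + c = 38
  9a + 3b + c = 62
  25a + 5b + c = 150
Solving the system yields a = 5, b = 4, c = 5.
So p(t) = 5t² + 4t + 5.
Then p(0) = 5.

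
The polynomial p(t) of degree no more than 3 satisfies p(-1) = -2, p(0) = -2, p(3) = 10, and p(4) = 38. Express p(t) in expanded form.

p(t) = t^3 - t^2 - 2t - 2

Write p(t) = at^3 + bt^2 + ct + d. Substituting each data point gives a linear system:
  -a + b - c + d = -2
  d = -2
  27a + 9b + 3c + d = 10
  64a + 16b + 4c + d = 38
Solving the system yields a = 1, b = -1, c = -2, d = -2.
So p(t) = t^3 - t^2 - 2t - 2.
Check: p(0) = -2. ✓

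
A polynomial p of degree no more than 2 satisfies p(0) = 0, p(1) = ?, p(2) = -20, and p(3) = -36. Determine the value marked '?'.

-8

On equispaced nodes a degree-2 polynomial has vanishing third forward difference, so
  - p(0) + 3·p(1) - 3·p(2) + p(3) = 0.
Substituting the known values and solving for p(1):
  3·p(1) = -24
  p(1) = -8.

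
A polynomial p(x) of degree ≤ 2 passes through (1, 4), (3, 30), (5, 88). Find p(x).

p(x) = 4x^2 - 3x + 3

Using the Lagrange interpolation formula with nodes 1, 3, 5:
  L_0(x) = (x - 3)(x - 5) / 8
  L_1(x) = (x - 1)(x - 5) / -4
  L_2(x) = (x - 1)(x - 3) / 8
Then p(x) = 4·L_0(x) + 30·L_1(x) + 88·L_2(x).
Expanding and collecting terms gives p(x) = 4x² - 3x + 3.
Check: p(5) = 88. ✓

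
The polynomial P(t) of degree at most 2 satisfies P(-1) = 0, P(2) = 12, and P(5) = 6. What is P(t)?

P(t) = -t^2 + 5t + 6

Using the Lagrange interpolation formula with nodes -1, 2, 5:
  L_0(t) = (t - 2)(t - 5) / 18
  L_1(t) = (t + 1)(t - 5) / -9
  L_2(t) = (t + 1)(t - 2) / 18
Then P(t) = 0·L_0(t) + 12·L_1(t) + 6·L_2(t).
Expanding and collecting terms gives P(t) = -t² + 5t + 6.
Check: P(5) = 6. ✓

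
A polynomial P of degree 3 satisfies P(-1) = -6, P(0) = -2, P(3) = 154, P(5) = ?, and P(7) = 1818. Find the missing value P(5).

The 4 known points determine the degree-3 polynomial uniquely.
Write P(x) = ax^3 + bx^2 + cx + d. Substituting each data point gives a linear system:
  -a + b - c + d = -6
  d = -2
  27a + 9b + 3c + d = 154
  343a + 49b + 7c + d = 1818
Solving the system yields a = 5, b = 2, c = 1, d = -2.
So P(x) = 5x^3 + 2x^2 + x - 2.
Then P(5) = 678.

678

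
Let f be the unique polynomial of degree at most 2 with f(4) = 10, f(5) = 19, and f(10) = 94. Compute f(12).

Using the Lagrange interpolation formula with nodes 4, 5, 10:
  L_0(x) = (x - 5)(x - 10) / 6
  L_1(x) = (x - 4)(x - 10) / -5
  L_2(x) = (x - 4)(x - 5) / 30
Then f(x) = 10·L_0(x) + 19·L_1(x) + 94·L_2(x).
Expanding and collecting terms gives f(x) = x^2 - 6.
Evaluating at x = 12: f(12) = 138.

138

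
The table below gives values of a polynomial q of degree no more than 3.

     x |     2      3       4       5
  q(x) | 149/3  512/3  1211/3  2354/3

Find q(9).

13526/3

Forward differences of the values at x = 2, 3, 4, 5:
  q  : 149/3  512/3  1211/3  2354/3
  Δ  : 121  233  381
  Δ^2: 112  148
  Δ^3: 36
The third differences are constant, confirming degree 3.
Interpolating (Newton forward form) and evaluating at x = 9 gives q(9) = 13526/3.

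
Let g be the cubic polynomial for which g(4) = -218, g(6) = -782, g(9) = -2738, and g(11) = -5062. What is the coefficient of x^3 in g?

Write g(x) = ax^3 + bx^2 + cx + d. Substituting each data point gives a linear system:
  64a + 16b + 4c + d = -218
  216a + 36b + 6c + d = -782
  729a + 81b + 9c + d = -2738
  1331a + 121b + 11c + d = -5062
Solving the system yields a = -4, b = 2, c = 2, d = -2.
So g(x) = -4x³ + 2x² + 2x - 2.
The leading coefficient is -4.

-4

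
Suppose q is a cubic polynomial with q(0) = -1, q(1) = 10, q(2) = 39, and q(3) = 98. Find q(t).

Write q(t) = at^3 + bt^2 + ct + d. Substituting each data point gives a linear system:
  d = -1
  a + b + c + d = 10
  8a + 4b + 2c + d = 39
  27a + 9b + 3c + d = 98
Solving the system yields a = 2, b = 3, c = 6, d = -1.
So q(t) = 2t^3 + 3t^2 + 6t - 1.
Check: q(0) = -1. ✓

q(t) = 2t^3 + 3t^2 + 6t - 1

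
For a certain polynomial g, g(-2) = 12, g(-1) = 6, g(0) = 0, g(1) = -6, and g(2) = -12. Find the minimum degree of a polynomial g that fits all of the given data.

Forward differences of the values at t = -2, -1, 0, 1, 2:
  g  : 12  6  0  -6  -12
  Δ  : -6  -6  -6  -6
  Δ^2: 0  0  0
  Δ^3: 0  0
  Δ^4: 0
The first differences are constant (-6) and nonzero, while all higher differences vanish, so the minimal degree is 1.

1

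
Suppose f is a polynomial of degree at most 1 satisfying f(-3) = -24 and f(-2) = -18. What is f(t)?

f(t) = 6t - 6

Using the Lagrange interpolation formula with nodes -3, -2:
  L_0(t) = (t + 2) / -1
  L_1(t) = (t + 3) / 1
Then f(t) = -24·L_0(t) - 18·L_1(t).
Expanding and collecting terms gives f(t) = 6t - 6.
Check: f(-2) = -18. ✓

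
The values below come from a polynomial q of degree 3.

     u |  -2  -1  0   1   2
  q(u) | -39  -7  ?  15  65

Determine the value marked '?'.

On equispaced nodes a degree-3 polynomial has vanishing fourth forward difference, so
  q(-2) - 4·q(-1) + 6·q(0) - 4·q(1) + q(2) = 0.
Substituting the known values and solving for q(0):
  6·q(0) = 6
  q(0) = 1.

1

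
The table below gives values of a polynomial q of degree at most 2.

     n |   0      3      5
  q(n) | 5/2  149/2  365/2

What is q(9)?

1085/2

Write q(n) = an^2 + bn + c. Substituting each data point gives a linear system:
  c = 5/2
  9a + 3b + c = 149/2
  25a + 5b + c = 365/2
Solving the system yields a = 6, b = 6, c = 5/2.
So q(n) = 6n² + 6n + 5/2.
Then q(9) = 1085/2.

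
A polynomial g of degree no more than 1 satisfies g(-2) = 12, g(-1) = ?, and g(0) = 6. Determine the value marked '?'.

On equispaced nodes a degree-1 polynomial has vanishing second forward difference, so
  g(-2) - 2·g(-1) + g(0) = 0.
Substituting the known values and solving for g(-1):
  -2·g(-1) = -18
  g(-1) = 9.

9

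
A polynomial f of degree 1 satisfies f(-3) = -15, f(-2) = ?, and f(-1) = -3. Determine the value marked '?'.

On equispaced nodes a degree-1 polynomial has vanishing second forward difference, so
  f(-3) - 2·f(-2) + f(-1) = 0.
Substituting the known values and solving for f(-2):
  -2·f(-2) = 18
  f(-2) = -9.

-9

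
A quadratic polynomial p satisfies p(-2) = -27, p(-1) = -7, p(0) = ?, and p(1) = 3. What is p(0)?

The 3 known points determine the degree-2 polynomial uniquely.
Write p(t) = at^2 + bt + c. Substituting each data point gives a linear system:
  4a - 2b + c = -27
  a - b + c = -7
  a + b + c = 3
Solving the system yields a = -5, b = 5, c = 3.
So p(t) = -5t^2 + 5t + 3.
Then p(0) = 3.

3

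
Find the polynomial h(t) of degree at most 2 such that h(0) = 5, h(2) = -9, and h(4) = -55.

h(t) = -4t^2 + t + 5

Write h(t) = at^2 + bt + c. Substituting each data point gives a linear system:
  c = 5
  4a + 2b + c = -9
  16a + 4b + c = -55
Solving the system yields a = -4, b = 1, c = 5.
So h(t) = -4t^2 + t + 5.
Check: h(2) = -9. ✓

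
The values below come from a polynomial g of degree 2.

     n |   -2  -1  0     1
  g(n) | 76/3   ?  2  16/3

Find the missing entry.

26/3

On equispaced nodes a degree-2 polynomial has vanishing third forward difference, so
  - g(-2) + 3·g(-1) - 3·g(0) + g(1) = 0.
Substituting the known values and solving for g(-1):
  3·g(-1) = 26
  g(-1) = 26/3.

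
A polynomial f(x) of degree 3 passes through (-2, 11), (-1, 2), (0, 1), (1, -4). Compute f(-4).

101

Using the Lagrange interpolation formula with nodes -2, -1, 0, 1:
  L_0(x) = (x + 1)x(x - 1) / -6
  L_1(x) = (x + 2)x(x - 1) / 2
  L_2(x) = (x + 2)(x + 1)(x - 1) / -2
  L_3(x) = (x + 2)(x + 1)x / 6
Then f(x) = 11·L_0(x) + 2·L_1(x) + 1·L_2(x) - 4·L_3(x).
Expanding and collecting terms gives f(x) = -2x^3 - 2x^2 - x + 1.
Evaluating at x = -4: f(-4) = 101.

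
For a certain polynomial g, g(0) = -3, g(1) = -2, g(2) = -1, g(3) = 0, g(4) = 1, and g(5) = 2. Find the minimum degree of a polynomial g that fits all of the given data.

1

Forward differences of the values at u = 0, 1, 2, 3, 4, 5:
  g  : -3  -2  -1  0  1  2
  Δ  : 1  1  1  1  1
  Δ^2: 0  0  0  0
  Δ^3: 0  0  0
  Δ^4: 0  0
  Δ^5: 0
The first differences are constant (1) and nonzero, while all higher differences vanish, so the minimal degree is 1.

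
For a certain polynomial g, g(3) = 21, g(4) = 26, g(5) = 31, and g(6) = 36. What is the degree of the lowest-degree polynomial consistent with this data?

Forward differences of the values at s = 3, 4, 5, 6:
  g  : 21  26  31  36
  Δ  : 5  5  5
  Δ^2: 0  0
  Δ^3: 0
The first differences are constant (5) and nonzero, while all higher differences vanish, so the minimal degree is 1.

1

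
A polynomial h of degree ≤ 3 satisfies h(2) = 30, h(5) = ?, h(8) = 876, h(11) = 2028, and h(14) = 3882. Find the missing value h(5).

264

The 4 known points determine the degree-3 polynomial uniquely.
Write h(u) = au^3 + bu^2 + cu + d. Substituting each data point gives a linear system:
  8a + 4b + 2c + d = 30
  512a + 64b + 8c + d = 876
  1331a + 121b + 11c + d = 2028
  2744a + 196b + 14c + d = 3882
Solving the system yields a = 1, b = 6, c = -3, d = 4.
So h(u) = u³ + 6u² - 3u + 4.
Then h(5) = 264.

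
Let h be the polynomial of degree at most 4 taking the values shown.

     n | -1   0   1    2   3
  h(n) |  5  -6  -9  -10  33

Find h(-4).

Write h(n) = an^4 + bn^3 + cn^2 + dn + e. Substituting each data point gives a linear system:
  a - b + c - d + e = 5
  e = -6
  a + b + c + d + e = -9
  16a + 8b + 4c + 2d + e = -10
  81a + 27b + 9c + 3d + e = 33
Solving the system yields a = 2, b = -5, c = 2, d = -2, e = -6.
So h(n) = 2n⁴ - 5n³ + 2n² - 2n - 6.
Then h(-4) = 866.

866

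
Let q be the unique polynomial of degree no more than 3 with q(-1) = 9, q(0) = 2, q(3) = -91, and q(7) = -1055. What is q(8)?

Using the Lagrange interpolation formula with nodes -1, 0, 3, 7:
  L_0(t) = t(t - 3)(t - 7) / -32
  L_1(t) = (t + 1)(t - 3)(t - 7) / 21
  L_2(t) = (t + 1)t(t - 7) / -48
  L_3(t) = (t + 1)t(t - 3) / 224
Then q(t) = 9·L_0(t) + 2·L_1(t) - 91·L_2(t) - 1055·L_3(t).
Expanding and collecting terms gives q(t) = -3t^3 - 4t + 2.
Evaluating at t = 8: q(8) = -1566.

-1566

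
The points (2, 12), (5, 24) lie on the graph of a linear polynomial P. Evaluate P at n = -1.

Using the Lagrange interpolation formula with nodes 2, 5:
  L_0(n) = (n - 5) / -3
  L_1(n) = (n - 2) / 3
Then P(n) = 12·L_0(n) + 24·L_1(n).
Expanding and collecting terms gives P(n) = 4n + 4.
Evaluating at n = -1: P(-1) = 0.

0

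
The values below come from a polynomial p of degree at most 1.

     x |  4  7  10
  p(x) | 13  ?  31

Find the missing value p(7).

22

On equispaced nodes a degree-1 polynomial has vanishing second forward difference, so
  p(4) - 2·p(7) + p(10) = 0.
Substituting the known values and solving for p(7):
  -2·p(7) = -44
  p(7) = 22.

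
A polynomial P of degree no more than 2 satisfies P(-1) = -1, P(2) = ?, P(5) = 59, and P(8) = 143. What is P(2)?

The 3 known points determine the degree-2 polynomial uniquely.
Write P(u) = au^2 + bu + c. Substituting each data point gives a linear system:
  a - b + c = -1
  25a + 5b + c = 59
  64a + 8b + c = 143
Solving the system yields a = 2, b = 2, c = -1.
So P(u) = 2u^2 + 2u - 1.
Then P(2) = 11.

11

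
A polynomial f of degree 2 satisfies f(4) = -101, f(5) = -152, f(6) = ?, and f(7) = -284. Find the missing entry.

-213

On equispaced nodes a degree-2 polynomial has vanishing third forward difference, so
  - f(4) + 3·f(5) - 3·f(6) + f(7) = 0.
Substituting the known values and solving for f(6):
  -3·f(6) = 639
  f(6) = -213.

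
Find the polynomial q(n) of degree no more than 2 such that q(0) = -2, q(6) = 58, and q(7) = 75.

Write q(n) = an^2 + bn + c. Substituting each data point gives a linear system:
  c = -2
  36a + 6b + c = 58
  49a + 7b + c = 75
Solving the system yields a = 1, b = 4, c = -2.
So q(n) = n² + 4n - 2.
Check: q(0) = -2. ✓

q(n) = n^2 + 4n - 2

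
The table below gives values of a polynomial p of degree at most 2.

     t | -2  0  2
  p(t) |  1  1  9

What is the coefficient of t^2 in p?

1

Write p(t) = at^2 + bt + c. Substituting each data point gives a linear system:
  4a - 2b + c = 1
  c = 1
  4a + 2b + c = 9
Solving the system yields a = 1, b = 2, c = 1.
So p(t) = t^2 + 2t + 1.
The leading coefficient is 1.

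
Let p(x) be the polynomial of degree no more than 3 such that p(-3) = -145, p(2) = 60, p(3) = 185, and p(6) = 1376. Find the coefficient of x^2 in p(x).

2

Write p(x) = ax^3 + bx^2 + cx + d. Substituting each data point gives a linear system:
  -27a + 9b - 3c + d = -145
  8a + 4b + 2c + d = 60
  27a + 9b + 3c + d = 185
  216a + 36b + 6c + d = 1376
Solving the system yields a = 6, b = 2, c = 1, d = 2.
So p(x) = 6x³ + 2x² + x + 2.
The coefficient of x^2 is 2.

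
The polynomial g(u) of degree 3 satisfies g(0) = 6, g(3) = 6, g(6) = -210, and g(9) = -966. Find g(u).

Write g(u) = au^3 + bu^2 + cu + d. Substituting each data point gives a linear system:
  d = 6
  27a + 9b + 3c + d = 6
  216a + 36b + 6c + d = -210
  729a + 81b + 9c + d = -966
Solving the system yields a = -2, b = 6, c = 0, d = 6.
So g(u) = -2u³ + 6u² + 6.
Check: g(3) = 6. ✓

g(u) = -2u^3 + 6u^2 + 6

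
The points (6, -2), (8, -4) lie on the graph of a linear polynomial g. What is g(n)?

g(n) = -n + 4

Using the Lagrange interpolation formula with nodes 6, 8:
  L_0(n) = (n - 8) / -2
  L_1(n) = (n - 6) / 2
Then g(n) = -2·L_0(n) - 4·L_1(n).
Expanding and collecting terms gives g(n) = -n + 4.
Check: g(8) = -4. ✓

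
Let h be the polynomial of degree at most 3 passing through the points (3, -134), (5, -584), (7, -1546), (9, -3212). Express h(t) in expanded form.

h(t) = -4t^3 - 4t^2 + 3t + 1

Write h(t) = at^3 + bt^2 + ct + d. Substituting each data point gives a linear system:
  27a + 9b + 3c + d = -134
  125a + 25b + 5c + d = -584
  343a + 49b + 7c + d = -1546
  729a + 81b + 9c + d = -3212
Solving the system yields a = -4, b = -4, c = 3, d = 1.
So h(t) = -4t^3 - 4t^2 + 3t + 1.
Check: h(3) = -134. ✓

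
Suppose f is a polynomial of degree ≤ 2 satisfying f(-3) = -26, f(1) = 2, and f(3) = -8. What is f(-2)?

-13

Using the Lagrange interpolation formula with nodes -3, 1, 3:
  L_0(n) = (n - 1)(n - 3) / 24
  L_1(n) = (n + 3)(n - 3) / -8
  L_2(n) = (n + 3)(n - 1) / 12
Then f(n) = -26·L_0(n) + 2·L_1(n) - 8·L_2(n).
Expanding and collecting terms gives f(n) = -2n² + 3n + 1.
Evaluating at n = -2: f(-2) = -13.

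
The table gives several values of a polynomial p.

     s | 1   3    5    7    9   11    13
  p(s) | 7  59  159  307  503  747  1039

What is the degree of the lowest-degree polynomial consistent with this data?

Forward differences of the values at s = 1, 3, 5, 7, 9, 11, 13:
  p  : 7  59  159  307  503  747  1039
  Δ  : 52  100  148  196  244  292
  Δ^2: 48  48  48  48  48
  Δ^3: 0  0  0  0
  Δ^4: 0  0  0
  Δ^5: 0  0
  Δ^6: 0
The second differences are constant (48) and nonzero, while all higher differences vanish, so the minimal degree is 2.

2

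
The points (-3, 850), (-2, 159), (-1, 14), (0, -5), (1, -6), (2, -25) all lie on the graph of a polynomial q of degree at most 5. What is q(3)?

Write q(n) = an^5 + bn^4 + cn^3 + dn^2 + en + k. Substituting each data point gives a linear system:
  -243a + 81b - 27c + 9d - 3e + k = 850
  -32a + 16b - 8c + 4d - 2e + k = 159
  -a + b - c + d - e + k = 14
  k = -5
  a + b + c + d + e + k = -6
  32a + 16b + 8c + 4d + 2e + k = -25
Solving the system yields a = -2, b = 3, c = -2, d = 6, e = -6, k = -5.
So q(n) = -2n⁵ + 3n⁴ - 2n³ + 6n² - 6n - 5.
Then q(3) = -266.

-266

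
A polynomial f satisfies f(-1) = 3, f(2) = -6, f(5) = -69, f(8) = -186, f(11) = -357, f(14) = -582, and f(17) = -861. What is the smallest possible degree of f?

Forward differences of the values at s = -1, 2, 5, 8, 11, 14, 17:
  f  : 3  -6  -69  -186  -357  -582  -861
  Δ  : -9  -63  -117  -171  -225  -279
  Δ^2: -54  -54  -54  -54  -54
  Δ^3: 0  0  0  0
  Δ^4: 0  0  0
  Δ^5: 0  0
  Δ^6: 0
The second differences are constant (-54) and nonzero, while all higher differences vanish, so the minimal degree is 2.

2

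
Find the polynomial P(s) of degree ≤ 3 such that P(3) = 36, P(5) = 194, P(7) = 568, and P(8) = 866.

P(s) = 2s^3 - 3s^2 + 5s - 6

Write P(s) = as^3 + bs^2 + cs + d. Substituting each data point gives a linear system:
  27a + 9b + 3c + d = 36
  125a + 25b + 5c + d = 194
  343a + 49b + 7c + d = 568
  512a + 64b + 8c + d = 866
Solving the system yields a = 2, b = -3, c = 5, d = -6.
So P(s) = 2s^3 - 3s^2 + 5s - 6.
Check: P(5) = 194. ✓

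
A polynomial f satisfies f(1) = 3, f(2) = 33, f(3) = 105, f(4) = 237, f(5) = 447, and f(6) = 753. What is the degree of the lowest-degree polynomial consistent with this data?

Forward differences of the values at x = 1, 2, 3, 4, 5, 6:
  f  : 3  33  105  237  447  753
  Δ  : 30  72  132  210  306
  Δ^2: 42  60  78  96
  Δ^3: 18  18  18
  Δ^4: 0  0
  Δ^5: 0
The third differences are constant (18) and nonzero, while all higher differences vanish, so the minimal degree is 3.

3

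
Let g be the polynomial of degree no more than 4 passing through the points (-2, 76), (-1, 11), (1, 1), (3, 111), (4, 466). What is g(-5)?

2311

Using the Lagrange interpolation formula with nodes -2, -1, 1, 3, 4:
  L_0(n) = (n + 1)(n - 1)(n - 3)(n - 4) / 90
  L_1(n) = (n + 2)(n - 1)(n - 3)(n - 4) / -40
  L_2(n) = (n + 2)(n + 1)(n - 3)(n - 4) / 36
  L_3(n) = (n + 2)(n + 1)(n - 1)(n - 4) / -40
  L_4(n) = (n + 2)(n + 1)(n - 1)(n - 3) / 90
Then g(n) = 76·L_0(n) + 11·L_1(n) + 1·L_2(n) + 111·L_3(n) + 466·L_4(n).
Expanding and collecting terms gives g(n) = 3n^4 - 4n^3 - 3n^2 - n + 6.
Evaluating at n = -5: g(-5) = 2311.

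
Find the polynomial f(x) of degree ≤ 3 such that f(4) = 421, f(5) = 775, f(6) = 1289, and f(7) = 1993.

Write f(x) = ax^3 + bx^2 + cx + d. Substituting each data point gives a linear system:
  64a + 16b + 4c + d = 421
  125a + 25b + 5c + d = 775
  216a + 36b + 6c + d = 1289
  343a + 49b + 7c + d = 1993
Solving the system yields a = 5, b = 5, c = 4, d = 5.
So f(x) = 5x^3 + 5x^2 + 4x + 5.
Check: f(4) = 421. ✓

f(x) = 5x^3 + 5x^2 + 4x + 5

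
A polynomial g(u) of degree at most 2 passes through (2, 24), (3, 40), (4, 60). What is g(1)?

12

Forward differences of the values at u = 2, 3, 4:
  g  : 24  40  60
  Δ  : 16  20
  Δ^2: 4
The second differences are constant, confirming degree 2.
Interpolating (Newton forward form) and evaluating at u = 1 gives g(1) = 12.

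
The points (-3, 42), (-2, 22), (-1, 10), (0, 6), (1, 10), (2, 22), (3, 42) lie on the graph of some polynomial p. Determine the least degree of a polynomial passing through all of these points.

2

Forward differences of the values at s = -3, -2, -1, 0, 1, 2, 3:
  p  : 42  22  10  6  10  22  42
  Δ  : -20  -12  -4  4  12  20
  Δ^2: 8  8  8  8  8
  Δ^3: 0  0  0  0
  Δ^4: 0  0  0
  Δ^5: 0  0
  Δ^6: 0
The second differences are constant (8) and nonzero, while all higher differences vanish, so the minimal degree is 2.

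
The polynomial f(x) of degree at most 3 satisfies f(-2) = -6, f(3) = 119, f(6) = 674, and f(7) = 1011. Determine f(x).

f(x) = 2x^3 + 6x^2 + 5x - 4

Using the Lagrange interpolation formula with nodes -2, 3, 6, 7:
  L_0(x) = (x - 3)(x - 6)(x - 7) / -360
  L_1(x) = (x + 2)(x - 6)(x - 7) / 60
  L_2(x) = (x + 2)(x - 3)(x - 7) / -24
  L_3(x) = (x + 2)(x - 3)(x - 6) / 36
Then f(x) = -6·L_0(x) + 119·L_1(x) + 674·L_2(x) + 1011·L_3(x).
Expanding and collecting terms gives f(x) = 2x^3 + 6x^2 + 5x - 4.
Check: f(3) = 119. ✓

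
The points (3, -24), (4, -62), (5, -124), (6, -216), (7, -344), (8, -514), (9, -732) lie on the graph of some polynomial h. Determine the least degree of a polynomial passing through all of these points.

Forward differences of the values at u = 3, 4, 5, 6, 7, 8, 9:
  h  : -24  -62  -124  -216  -344  -514  -732
  Δ  : -38  -62  -92  -128  -170  -218
  Δ^2: -24  -30  -36  -42  -48
  Δ^3: -6  -6  -6  -6
  Δ^4: 0  0  0
  Δ^5: 0  0
  Δ^6: 0
The third differences are constant (-6) and nonzero, while all higher differences vanish, so the minimal degree is 3.

3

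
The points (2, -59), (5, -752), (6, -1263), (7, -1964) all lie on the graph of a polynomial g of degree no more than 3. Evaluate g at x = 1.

Write g(x) = ax^3 + bx^2 + cx + d. Substituting each data point gives a linear system:
  8a + 4b + 2c + d = -59
  125a + 25b + 5c + d = -752
  216a + 36b + 6c + d = -1263
  343a + 49b + 7c + d = -1964
Solving the system yields a = -5, b = -5, c = -1, d = 3.
So g(x) = -5x³ - 5x² - x + 3.
Then g(1) = -8.

-8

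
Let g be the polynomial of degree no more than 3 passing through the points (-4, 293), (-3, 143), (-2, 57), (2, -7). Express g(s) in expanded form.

Using the Lagrange interpolation formula with nodes -4, -3, -2, 2:
  L_0(s) = (s + 3)(s + 2)(s - 2) / -12
  L_1(s) = (s + 4)(s + 2)(s - 2) / 5
  L_2(s) = (s + 4)(s + 3)(s - 2) / -8
  L_3(s) = (s + 4)(s + 3)(s + 2) / 120
Then g(s) = 293·L_0(s) + 143·L_1(s) + 57·L_2(s) - 7·L_3(s).
Expanding and collecting terms gives g(s) = -3s³ + 5s² - 4s + 5.
Check: g(-2) = 57. ✓

g(s) = -3s^3 + 5s^2 - 4s + 5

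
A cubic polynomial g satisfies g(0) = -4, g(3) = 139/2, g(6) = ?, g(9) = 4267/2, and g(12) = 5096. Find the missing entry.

620

On equispaced nodes a degree-3 polynomial has vanishing fourth forward difference, so
  g(0) - 4·g(3) + 6·g(6) - 4·g(9) + g(12) = 0.
Substituting the known values and solving for g(6):
  6·g(6) = 3720
  g(6) = 620.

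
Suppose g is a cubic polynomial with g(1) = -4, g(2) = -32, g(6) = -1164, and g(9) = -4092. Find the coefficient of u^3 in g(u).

Write g(u) = au^3 + bu^2 + cu + d. Substituting each data point gives a linear system:
  a + b + c + d = -4
  8a + 4b + 2c + d = -32
  216a + 36b + 6c + d = -1164
  729a + 81b + 9c + d = -4092
Solving the system yields a = -6, b = 3, c = 5, d = -6.
So g(u) = -6u^3 + 3u^2 + 5u - 6.
The leading coefficient is -6.

-6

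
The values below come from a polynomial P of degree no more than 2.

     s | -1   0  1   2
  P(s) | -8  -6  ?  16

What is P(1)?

On equispaced nodes a degree-2 polynomial has vanishing third forward difference, so
  - P(-1) + 3·P(0) - 3·P(1) + P(2) = 0.
Substituting the known values and solving for P(1):
  -3·P(1) = -6
  P(1) = 2.

2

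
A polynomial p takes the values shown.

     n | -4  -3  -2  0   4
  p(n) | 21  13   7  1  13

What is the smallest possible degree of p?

2

Divided differences on the nodes -4, -3, -2, 0, 4:
  order 0: 21  13  7  1  13
  order 1: -8  -6  -3  3
  order 2: 1  1  1
  order 3: 0  0
  order 4: 0
The order-2 divided differences are all 1 (nonzero) and every higher order vanishes, so the data lies on a polynomial of degree exactly 2.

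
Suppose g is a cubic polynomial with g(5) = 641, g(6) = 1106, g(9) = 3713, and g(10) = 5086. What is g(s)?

g(s) = 5s^3 + s^2 - s - 4

Using the Lagrange interpolation formula with nodes 5, 6, 9, 10:
  L_0(s) = (s - 6)(s - 9)(s - 10) / -20
  L_1(s) = (s - 5)(s - 9)(s - 10) / 12
  L_2(s) = (s - 5)(s - 6)(s - 10) / -12
  L_3(s) = (s - 5)(s - 6)(s - 9) / 20
Then g(s) = 641·L_0(s) + 1106·L_1(s) + 3713·L_2(s) + 5086·L_3(s).
Expanding and collecting terms gives g(s) = 5s^3 + s^2 - s - 4.
Check: g(9) = 3713. ✓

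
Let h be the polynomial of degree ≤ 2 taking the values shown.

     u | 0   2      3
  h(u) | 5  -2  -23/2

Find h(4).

Using the Lagrange interpolation formula with nodes 0, 2, 3:
  L_0(u) = (u - 2)(u - 3) / 6
  L_1(u) = u(u - 3) / -2
  L_2(u) = u(u - 2) / 3
Then h(u) = 5·L_0(u) - 2·L_1(u) - 23/2·L_2(u).
Expanding and collecting terms gives h(u) = -2u² + (1/2)u + 5.
Evaluating at u = 4: h(4) = -25.

-25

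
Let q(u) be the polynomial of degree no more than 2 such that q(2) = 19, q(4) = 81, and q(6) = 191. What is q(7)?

264

Using the Lagrange interpolation formula with nodes 2, 4, 6:
  L_0(u) = (u - 4)(u - 6) / 8
  L_1(u) = (u - 2)(u - 6) / -4
  L_2(u) = (u - 2)(u - 4) / 8
Then q(u) = 19·L_0(u) + 81·L_1(u) + 191·L_2(u).
Expanding and collecting terms gives q(u) = 6u^2 - 5u + 5.
Evaluating at u = 7: q(7) = 264.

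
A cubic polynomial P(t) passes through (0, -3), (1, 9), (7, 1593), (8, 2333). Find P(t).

P(t) = 4t^3 + 4t^2 + 4t - 3

Using the Lagrange interpolation formula with nodes 0, 1, 7, 8:
  L_0(t) = (t - 1)(t - 7)(t - 8) / -56
  L_1(t) = t(t - 7)(t - 8) / 42
  L_2(t) = t(t - 1)(t - 8) / -42
  L_3(t) = t(t - 1)(t - 7) / 56
Then P(t) = -3·L_0(t) + 9·L_1(t) + 1593·L_2(t) + 2333·L_3(t).
Expanding and collecting terms gives P(t) = 4t³ + 4t² + 4t - 3.
Check: P(8) = 2333. ✓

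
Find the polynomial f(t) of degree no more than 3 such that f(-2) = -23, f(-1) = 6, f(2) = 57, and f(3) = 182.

f(t) = 6t^3 + 3t^2 - 4t + 5

Using the Lagrange interpolation formula with nodes -2, -1, 2, 3:
  L_0(t) = (t + 1)(t - 2)(t - 3) / -20
  L_1(t) = (t + 2)(t - 2)(t - 3) / 12
  L_2(t) = (t + 2)(t + 1)(t - 3) / -12
  L_3(t) = (t + 2)(t + 1)(t - 2) / 20
Then f(t) = -23·L_0(t) + 6·L_1(t) + 57·L_2(t) + 182·L_3(t).
Expanding and collecting terms gives f(t) = 6t³ + 3t² - 4t + 5.
Check: f(2) = 57. ✓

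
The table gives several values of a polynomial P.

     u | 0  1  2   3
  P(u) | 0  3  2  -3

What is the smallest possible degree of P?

Forward differences of the values at u = 0, 1, 2, 3:
  P  : 0  3  2  -3
  Δ  : 3  -1  -5
  Δ^2: -4  -4
  Δ^3: 0
The second differences are constant (-4) and nonzero, while all higher differences vanish, so the minimal degree is 2.

2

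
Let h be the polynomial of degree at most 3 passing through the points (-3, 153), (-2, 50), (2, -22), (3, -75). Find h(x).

h(x) = -4x^3 + 5x^2 - 2x - 6

Write h(x) = ax^3 + bx^2 + cx + d. Substituting each data point gives a linear system:
  -27a + 9b - 3c + d = 153
  -8a + 4b - 2c + d = 50
  8a + 4b + 2c + d = -22
  27a + 9b + 3c + d = -75
Solving the system yields a = -4, b = 5, c = -2, d = -6.
So h(x) = -4x³ + 5x² - 2x - 6.
Check: h(-2) = 50. ✓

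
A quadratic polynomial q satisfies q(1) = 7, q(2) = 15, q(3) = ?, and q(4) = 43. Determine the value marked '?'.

27

The 3 known points determine the degree-2 polynomial uniquely.
Write q(x) = ax^2 + bx + c. Substituting each data point gives a linear system:
  a + b + c = 7
  4a + 2b + c = 15
  16a + 4b + c = 43
Solving the system yields a = 2, b = 2, c = 3.
So q(x) = 2x² + 2x + 3.
Then q(3) = 27.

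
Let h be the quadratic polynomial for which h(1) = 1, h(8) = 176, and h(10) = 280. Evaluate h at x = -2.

16

Using the Lagrange interpolation formula with nodes 1, 8, 10:
  L_0(x) = (x - 8)(x - 10) / 63
  L_1(x) = (x - 1)(x - 10) / -14
  L_2(x) = (x - 1)(x - 8) / 18
Then h(x) = 1·L_0(x) + 176·L_1(x) + 280·L_2(x).
Expanding and collecting terms gives h(x) = 3x² - 2x.
Evaluating at x = -2: h(-2) = 16.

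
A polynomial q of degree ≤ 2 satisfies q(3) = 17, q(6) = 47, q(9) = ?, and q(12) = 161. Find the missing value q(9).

95

On equispaced nodes a degree-2 polynomial has vanishing third forward difference, so
  - q(3) + 3·q(6) - 3·q(9) + q(12) = 0.
Substituting the known values and solving for q(9):
  -3·q(9) = -285
  q(9) = 95.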